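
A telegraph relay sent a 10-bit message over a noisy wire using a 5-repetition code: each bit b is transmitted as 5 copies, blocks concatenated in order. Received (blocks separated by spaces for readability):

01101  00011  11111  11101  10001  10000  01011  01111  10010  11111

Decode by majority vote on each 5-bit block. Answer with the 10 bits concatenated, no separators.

1011001101

Block 1 (01101): 3 ones → 1
Block 2 (00011): 2 ones → 0
Block 3 (11111): 5 ones → 1
Block 4 (11101): 4 ones → 1
Block 5 (10001): 2 ones → 0
Block 6 (10000): 1 one → 0
Block 7 (01011): 3 ones → 1
Block 8 (01111): 4 ones → 1
Block 9 (10010): 2 ones → 0
Block 10 (11111): 5 ones → 1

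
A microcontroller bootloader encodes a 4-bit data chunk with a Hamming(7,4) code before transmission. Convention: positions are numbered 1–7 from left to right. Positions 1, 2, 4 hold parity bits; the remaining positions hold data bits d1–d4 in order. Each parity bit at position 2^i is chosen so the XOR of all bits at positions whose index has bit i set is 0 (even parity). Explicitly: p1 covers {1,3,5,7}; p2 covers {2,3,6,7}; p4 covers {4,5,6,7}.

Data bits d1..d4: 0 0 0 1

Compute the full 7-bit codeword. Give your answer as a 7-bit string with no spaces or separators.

1101001

Place data at non-parity positions: p1 p2 0 p4 0 0 1
p1 (pos 1,3,5,7): XOR of data positions = 0⊕0⊕1 = 1
p2 (pos 2,3,6,7): XOR of data positions = 0⊕0⊕1 = 1
p4 (pos 4,5,6,7): XOR of data positions = 0⊕0⊕1 = 1
Codeword: 1101001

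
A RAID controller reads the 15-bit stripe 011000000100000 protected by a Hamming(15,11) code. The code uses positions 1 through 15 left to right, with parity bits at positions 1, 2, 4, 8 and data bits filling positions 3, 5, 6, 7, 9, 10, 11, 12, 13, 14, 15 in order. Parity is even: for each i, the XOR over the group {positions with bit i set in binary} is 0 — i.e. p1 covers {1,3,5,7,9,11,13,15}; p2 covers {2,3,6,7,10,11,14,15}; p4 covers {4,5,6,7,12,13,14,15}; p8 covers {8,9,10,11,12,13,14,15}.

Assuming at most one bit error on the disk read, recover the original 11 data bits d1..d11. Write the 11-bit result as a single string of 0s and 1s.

s1 (pos 1,3,5,7,9,11,13,15): 0⊕1⊕0⊕0⊕0⊕0⊕0⊕0 = 1
s2 (pos 2,3,6,7,10,11,14,15): 1⊕1⊕0⊕0⊕1⊕0⊕0⊕0 = 1
s4 (pos 4,5,6,7,12,13,14,15): 0⊕0⊕0⊕0⊕0⊕0⊕0⊕0 = 0
s8 (pos 8,9,10,11,12,13,14,15): 0⊕0⊕1⊕0⊕0⊕0⊕0⊕0 = 1
Syndrome s8…s1 = 1011 → error at position 11.
Flip position 11: 011000000100000 → 011000000110000
Read data bits from positions 3,5,6,7,9,10,11,12,13,14,15: 10000110000

10000110000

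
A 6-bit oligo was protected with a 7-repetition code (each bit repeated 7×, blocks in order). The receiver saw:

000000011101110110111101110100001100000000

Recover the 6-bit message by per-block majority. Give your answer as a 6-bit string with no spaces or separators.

Block 1 (0000000): 0 ones → 0
Block 2 (1110111): 6 ones → 1
Block 3 (0110111): 5 ones → 1
Block 4 (1011101): 5 ones → 1
Block 5 (0000110): 2 ones → 0
Block 6 (0000000): 0 ones → 0

011100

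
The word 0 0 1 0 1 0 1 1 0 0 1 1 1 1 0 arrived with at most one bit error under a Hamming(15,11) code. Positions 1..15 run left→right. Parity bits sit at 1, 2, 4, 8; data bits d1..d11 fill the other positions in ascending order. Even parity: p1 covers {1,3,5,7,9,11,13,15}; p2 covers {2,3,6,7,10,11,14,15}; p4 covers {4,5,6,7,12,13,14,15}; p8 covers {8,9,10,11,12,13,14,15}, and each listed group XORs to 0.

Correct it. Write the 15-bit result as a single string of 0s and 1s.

s1 (pos 1,3,5,7,9,11,13,15): 0⊕1⊕1⊕1⊕0⊕1⊕1⊕0 = 1
s2 (pos 2,3,6,7,10,11,14,15): 0⊕1⊕0⊕1⊕0⊕1⊕1⊕0 = 0
s4 (pos 4,5,6,7,12,13,14,15): 0⊕1⊕0⊕1⊕1⊕1⊕1⊕0 = 1
s8 (pos 8,9,10,11,12,13,14,15): 1⊕0⊕0⊕1⊕1⊕1⊕1⊕0 = 1
Syndrome s8…s1 = 1101 → error at position 13.
Flip position 13: 001010110011110 → 001010110011010

001010110011010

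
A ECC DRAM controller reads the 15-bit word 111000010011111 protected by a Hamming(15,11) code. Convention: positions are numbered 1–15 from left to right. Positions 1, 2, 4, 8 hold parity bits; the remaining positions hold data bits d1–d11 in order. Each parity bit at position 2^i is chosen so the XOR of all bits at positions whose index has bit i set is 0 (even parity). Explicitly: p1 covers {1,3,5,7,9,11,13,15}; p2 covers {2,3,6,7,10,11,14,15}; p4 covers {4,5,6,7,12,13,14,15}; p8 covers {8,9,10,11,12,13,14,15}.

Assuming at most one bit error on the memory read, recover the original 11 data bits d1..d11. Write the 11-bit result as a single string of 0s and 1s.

s1 (pos 1,3,5,7,9,11,13,15): 1⊕1⊕0⊕0⊕0⊕1⊕1⊕1 = 1
s2 (pos 2,3,6,7,10,11,14,15): 1⊕1⊕0⊕0⊕0⊕1⊕1⊕1 = 1
s4 (pos 4,5,6,7,12,13,14,15): 0⊕0⊕0⊕0⊕1⊕1⊕1⊕1 = 0
s8 (pos 8,9,10,11,12,13,14,15): 1⊕0⊕0⊕1⊕1⊕1⊕1⊕1 = 0
Syndrome s8…s1 = 0011 → error at position 3.
Flip position 3: 111000010011111 → 110000010011111
Read data bits from positions 3,5,6,7,9,10,11,12,13,14,15: 00000011111

00000011111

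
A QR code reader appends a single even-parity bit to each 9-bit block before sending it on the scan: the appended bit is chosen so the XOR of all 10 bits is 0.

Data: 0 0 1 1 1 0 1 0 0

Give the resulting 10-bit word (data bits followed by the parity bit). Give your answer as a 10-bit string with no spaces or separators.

XOR of the 9 data bits: 0⊕0⊕1⊕1⊕1⊕0⊕1⊕0⊕0 = 0
Parity bit = 0 (so all 10 bits XOR to 0).

0011101000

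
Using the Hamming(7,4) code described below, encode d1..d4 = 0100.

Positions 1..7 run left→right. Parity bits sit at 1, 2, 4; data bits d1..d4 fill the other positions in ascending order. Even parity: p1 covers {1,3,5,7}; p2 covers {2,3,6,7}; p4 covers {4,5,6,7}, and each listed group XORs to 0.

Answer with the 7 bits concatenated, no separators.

Place data at non-parity positions: p1 p2 0 p4 1 0 0
p1 (pos 1,3,5,7): XOR of data positions = 0⊕1⊕0 = 1
p2 (pos 2,3,6,7): XOR of data positions = 0⊕0⊕0 = 0
p4 (pos 4,5,6,7): XOR of data positions = 1⊕0⊕0 = 1
Codeword: 1001100

1001100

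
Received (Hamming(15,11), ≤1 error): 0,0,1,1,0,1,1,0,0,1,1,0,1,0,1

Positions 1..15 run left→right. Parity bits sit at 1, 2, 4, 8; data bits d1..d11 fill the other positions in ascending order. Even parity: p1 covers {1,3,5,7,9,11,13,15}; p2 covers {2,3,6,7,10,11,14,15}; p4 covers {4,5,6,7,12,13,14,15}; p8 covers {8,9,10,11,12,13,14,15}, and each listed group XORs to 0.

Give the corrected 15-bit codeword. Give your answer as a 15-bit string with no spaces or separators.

s1 (pos 1,3,5,7,9,11,13,15): 0⊕1⊕0⊕1⊕0⊕1⊕1⊕1 = 1
s2 (pos 2,3,6,7,10,11,14,15): 0⊕1⊕1⊕1⊕1⊕1⊕0⊕1 = 0
s4 (pos 4,5,6,7,12,13,14,15): 1⊕0⊕1⊕1⊕0⊕1⊕0⊕1 = 1
s8 (pos 8,9,10,11,12,13,14,15): 0⊕0⊕1⊕1⊕0⊕1⊕0⊕1 = 0
Syndrome s8…s1 = 0101 → error at position 5.
Flip position 5: 001101100110101 → 001111100110101

001111100110101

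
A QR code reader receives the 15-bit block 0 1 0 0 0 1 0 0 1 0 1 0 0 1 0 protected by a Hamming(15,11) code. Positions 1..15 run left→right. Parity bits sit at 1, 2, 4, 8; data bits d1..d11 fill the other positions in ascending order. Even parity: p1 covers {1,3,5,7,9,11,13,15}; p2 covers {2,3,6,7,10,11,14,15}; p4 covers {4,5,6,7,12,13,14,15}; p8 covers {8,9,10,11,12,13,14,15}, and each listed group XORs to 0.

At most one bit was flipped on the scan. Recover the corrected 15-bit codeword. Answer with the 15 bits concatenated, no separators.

s1 (pos 1,3,5,7,9,11,13,15): 0⊕0⊕0⊕0⊕1⊕1⊕0⊕0 = 0
s2 (pos 2,3,6,7,10,11,14,15): 1⊕0⊕1⊕0⊕0⊕1⊕1⊕0 = 0
s4 (pos 4,5,6,7,12,13,14,15): 0⊕0⊕1⊕0⊕0⊕0⊕1⊕0 = 0
s8 (pos 8,9,10,11,12,13,14,15): 0⊕1⊕0⊕1⊕0⊕0⊕1⊕0 = 1
Syndrome s8…s1 = 1000 → error at position 8.
Flip position 8: 010001001010010 → 010001011010010

010001011010010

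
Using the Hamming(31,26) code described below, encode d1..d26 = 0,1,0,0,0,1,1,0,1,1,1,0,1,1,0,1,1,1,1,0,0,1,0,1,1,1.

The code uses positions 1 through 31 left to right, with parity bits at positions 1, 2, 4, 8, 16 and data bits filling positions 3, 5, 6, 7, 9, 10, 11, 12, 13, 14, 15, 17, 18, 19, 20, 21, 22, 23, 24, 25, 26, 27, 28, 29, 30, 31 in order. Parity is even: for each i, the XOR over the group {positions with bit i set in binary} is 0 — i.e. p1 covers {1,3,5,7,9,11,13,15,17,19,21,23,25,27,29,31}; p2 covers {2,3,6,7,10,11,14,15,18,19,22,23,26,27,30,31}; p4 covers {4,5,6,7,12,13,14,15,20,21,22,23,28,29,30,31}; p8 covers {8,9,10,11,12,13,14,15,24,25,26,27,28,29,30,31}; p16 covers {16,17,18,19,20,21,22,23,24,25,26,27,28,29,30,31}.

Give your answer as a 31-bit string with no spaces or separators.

Place data at non-parity positions: p1 p2 0 p4 1 0 0 p8 0 1 1 0 1 1 1 p16 0 1 1 0 1 1 1 1 0 0 1 0 1 1 1
p1 (pos 1,3,5,7,9,11,13,15,17,19,21,23,25,27,29,31): XOR of data positions = 0⊕1⊕0⊕0⊕1⊕1⊕1⊕0⊕1⊕1⊕1⊕0⊕1⊕1⊕1 = 0
p2 (pos 2,3,6,7,10,11,14,15,18,19,22,23,26,27,30,31): XOR of data positions = 0⊕0⊕0⊕1⊕1⊕1⊕1⊕1⊕1⊕1⊕1⊕0⊕1⊕1⊕1 = 1
p4 (pos 4,5,6,7,12,13,14,15,20,21,22,23,28,29,30,31): XOR of data positions = 1⊕0⊕0⊕0⊕1⊕1⊕1⊕0⊕1⊕1⊕1⊕0⊕1⊕1⊕1 = 0
p8 (pos 8,9,10,11,12,13,14,15,24,25,26,27,28,29,30,31): XOR of data positions = 0⊕1⊕1⊕0⊕1⊕1⊕1⊕1⊕0⊕0⊕1⊕0⊕1⊕1⊕1 = 0
p16 (pos 16,17,18,19,20,21,22,23,24,25,26,27,28,29,30,31): XOR of data positions = 0⊕1⊕1⊕0⊕1⊕1⊕1⊕1⊕0⊕0⊕1⊕0⊕1⊕1⊕1 = 0
Codeword: 0100100001101110011011110010111

0100100001101110011011110010111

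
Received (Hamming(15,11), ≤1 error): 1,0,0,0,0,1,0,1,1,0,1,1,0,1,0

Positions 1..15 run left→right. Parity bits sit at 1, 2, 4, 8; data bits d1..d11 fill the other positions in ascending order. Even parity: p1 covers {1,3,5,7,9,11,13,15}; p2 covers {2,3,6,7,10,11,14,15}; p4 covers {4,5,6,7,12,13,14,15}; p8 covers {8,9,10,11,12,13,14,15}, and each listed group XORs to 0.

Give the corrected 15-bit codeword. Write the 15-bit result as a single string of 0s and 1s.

100001011011011

s1 (pos 1,3,5,7,9,11,13,15): 1⊕0⊕0⊕0⊕1⊕1⊕0⊕0 = 1
s2 (pos 2,3,6,7,10,11,14,15): 0⊕0⊕1⊕0⊕0⊕1⊕1⊕0 = 1
s4 (pos 4,5,6,7,12,13,14,15): 0⊕0⊕1⊕0⊕1⊕0⊕1⊕0 = 1
s8 (pos 8,9,10,11,12,13,14,15): 1⊕1⊕0⊕1⊕1⊕0⊕1⊕0 = 1
Syndrome s8…s1 = 1111 → error at position 15.
Flip position 15: 100001011011010 → 100001011011011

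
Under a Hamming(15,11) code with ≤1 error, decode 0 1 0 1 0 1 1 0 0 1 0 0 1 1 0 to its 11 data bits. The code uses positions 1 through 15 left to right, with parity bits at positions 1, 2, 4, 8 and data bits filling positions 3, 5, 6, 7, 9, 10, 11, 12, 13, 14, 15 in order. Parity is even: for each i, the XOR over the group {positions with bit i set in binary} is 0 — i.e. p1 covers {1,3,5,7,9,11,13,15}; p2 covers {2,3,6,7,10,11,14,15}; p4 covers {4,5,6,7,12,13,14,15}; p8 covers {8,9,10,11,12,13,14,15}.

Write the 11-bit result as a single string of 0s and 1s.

s1 (pos 1,3,5,7,9,11,13,15): 0⊕0⊕0⊕1⊕0⊕0⊕1⊕0 = 0
s2 (pos 2,3,6,7,10,11,14,15): 1⊕0⊕1⊕1⊕1⊕0⊕1⊕0 = 1
s4 (pos 4,5,6,7,12,13,14,15): 1⊕0⊕1⊕1⊕0⊕1⊕1⊕0 = 1
s8 (pos 8,9,10,11,12,13,14,15): 0⊕0⊕1⊕0⊕0⊕1⊕1⊕0 = 1
Syndrome s8…s1 = 1110 → error at position 14.
Flip position 14: 010101100100110 → 010101100100100
Read data bits from positions 3,5,6,7,9,10,11,12,13,14,15: 00110100100

00110100100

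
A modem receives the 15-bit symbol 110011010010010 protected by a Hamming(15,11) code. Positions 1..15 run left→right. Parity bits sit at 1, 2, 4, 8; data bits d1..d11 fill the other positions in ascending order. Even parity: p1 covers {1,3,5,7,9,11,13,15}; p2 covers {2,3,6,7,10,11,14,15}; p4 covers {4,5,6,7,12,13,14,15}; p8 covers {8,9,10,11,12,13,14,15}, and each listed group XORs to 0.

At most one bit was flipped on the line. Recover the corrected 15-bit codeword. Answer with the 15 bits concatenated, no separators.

110011010010110

s1 (pos 1,3,5,7,9,11,13,15): 1⊕0⊕1⊕0⊕0⊕1⊕0⊕0 = 1
s2 (pos 2,3,6,7,10,11,14,15): 1⊕0⊕1⊕0⊕0⊕1⊕1⊕0 = 0
s4 (pos 4,5,6,7,12,13,14,15): 0⊕1⊕1⊕0⊕0⊕0⊕1⊕0 = 1
s8 (pos 8,9,10,11,12,13,14,15): 1⊕0⊕0⊕1⊕0⊕0⊕1⊕0 = 1
Syndrome s8…s1 = 1101 → error at position 13.
Flip position 13: 110011010010010 → 110011010010110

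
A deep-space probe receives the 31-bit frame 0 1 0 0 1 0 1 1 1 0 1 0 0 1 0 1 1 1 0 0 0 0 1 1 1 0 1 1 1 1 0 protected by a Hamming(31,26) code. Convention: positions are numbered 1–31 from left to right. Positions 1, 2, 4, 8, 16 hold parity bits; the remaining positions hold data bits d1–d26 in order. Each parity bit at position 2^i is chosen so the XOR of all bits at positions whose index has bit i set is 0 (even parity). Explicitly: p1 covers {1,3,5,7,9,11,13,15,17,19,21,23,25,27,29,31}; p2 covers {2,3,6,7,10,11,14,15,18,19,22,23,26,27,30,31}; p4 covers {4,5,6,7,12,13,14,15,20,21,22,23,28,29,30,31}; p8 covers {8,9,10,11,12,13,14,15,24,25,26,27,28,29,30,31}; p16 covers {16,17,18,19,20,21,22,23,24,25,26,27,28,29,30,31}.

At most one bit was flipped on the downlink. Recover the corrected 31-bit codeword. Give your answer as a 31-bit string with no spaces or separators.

0100001110100101110000111011110

s1 (pos 1,3,5,7,9,11,13,15,17,19,21,23,25,27,29,31): 0⊕0⊕1⊕1⊕1⊕1⊕0⊕0⊕1⊕0⊕0⊕1⊕1⊕1⊕1⊕0 = 1
s2 (pos 2,3,6,7,10,11,14,15,18,19,22,23,26,27,30,31): 1⊕0⊕0⊕1⊕0⊕1⊕1⊕0⊕1⊕0⊕0⊕1⊕0⊕1⊕1⊕0 = 0
s4 (pos 4,5,6,7,12,13,14,15,20,21,22,23,28,29,30,31): 0⊕1⊕0⊕1⊕0⊕0⊕1⊕0⊕0⊕0⊕0⊕1⊕1⊕1⊕1⊕0 = 1
s8 (pos 8,9,10,11,12,13,14,15,24,25,26,27,28,29,30,31): 1⊕1⊕0⊕1⊕0⊕0⊕1⊕0⊕1⊕1⊕0⊕1⊕1⊕1⊕1⊕0 = 0
s16 (pos 16,17,18,19,20,21,22,23,24,25,26,27,28,29,30,31): 1⊕1⊕1⊕0⊕0⊕0⊕0⊕1⊕1⊕1⊕0⊕1⊕1⊕1⊕1⊕0 = 0
Syndrome s16…s1 = 00101 → error at position 5.
Flip position 5: 0100101110100101110000111011110 → 0100001110100101110000111011110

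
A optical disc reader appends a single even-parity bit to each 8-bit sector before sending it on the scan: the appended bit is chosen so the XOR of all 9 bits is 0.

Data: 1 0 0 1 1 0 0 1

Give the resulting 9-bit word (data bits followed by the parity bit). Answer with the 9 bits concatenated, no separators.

100110010

XOR of the 8 data bits: 1⊕0⊕0⊕1⊕1⊕0⊕0⊕1 = 0
Parity bit = 0 (so all 9 bits XOR to 0).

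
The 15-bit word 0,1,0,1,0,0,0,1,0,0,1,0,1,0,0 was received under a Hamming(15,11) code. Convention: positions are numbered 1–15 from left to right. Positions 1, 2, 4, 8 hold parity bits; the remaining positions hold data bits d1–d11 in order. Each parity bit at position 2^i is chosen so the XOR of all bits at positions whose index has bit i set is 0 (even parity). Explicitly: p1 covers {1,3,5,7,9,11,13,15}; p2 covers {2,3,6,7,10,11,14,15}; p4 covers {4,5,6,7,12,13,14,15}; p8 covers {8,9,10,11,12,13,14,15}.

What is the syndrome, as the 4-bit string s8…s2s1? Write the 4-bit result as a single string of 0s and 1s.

1000

s1 (pos 1,3,5,7,9,11,13,15): 0⊕0⊕0⊕0⊕0⊕1⊕1⊕0 = 0
s2 (pos 2,3,6,7,10,11,14,15): 1⊕0⊕0⊕0⊕0⊕1⊕0⊕0 = 0
s4 (pos 4,5,6,7,12,13,14,15): 1⊕0⊕0⊕0⊕0⊕1⊕0⊕0 = 0
s8 (pos 8,9,10,11,12,13,14,15): 1⊕0⊕0⊕1⊕0⊕1⊕0⊕0 = 1
Syndrome s8…s1 = 1000 → error at position 8.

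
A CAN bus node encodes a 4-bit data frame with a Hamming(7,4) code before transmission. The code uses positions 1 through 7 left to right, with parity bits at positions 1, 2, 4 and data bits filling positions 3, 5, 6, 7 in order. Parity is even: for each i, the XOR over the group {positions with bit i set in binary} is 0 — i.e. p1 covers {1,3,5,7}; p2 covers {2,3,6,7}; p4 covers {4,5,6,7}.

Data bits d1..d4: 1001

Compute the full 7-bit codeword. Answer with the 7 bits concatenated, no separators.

Place data at non-parity positions: p1 p2 1 p4 0 0 1
p1 (pos 1,3,5,7): XOR of data positions = 1⊕0⊕1 = 0
p2 (pos 2,3,6,7): XOR of data positions = 1⊕0⊕1 = 0
p4 (pos 4,5,6,7): XOR of data positions = 0⊕0⊕1 = 1
Codeword: 0011001

0011001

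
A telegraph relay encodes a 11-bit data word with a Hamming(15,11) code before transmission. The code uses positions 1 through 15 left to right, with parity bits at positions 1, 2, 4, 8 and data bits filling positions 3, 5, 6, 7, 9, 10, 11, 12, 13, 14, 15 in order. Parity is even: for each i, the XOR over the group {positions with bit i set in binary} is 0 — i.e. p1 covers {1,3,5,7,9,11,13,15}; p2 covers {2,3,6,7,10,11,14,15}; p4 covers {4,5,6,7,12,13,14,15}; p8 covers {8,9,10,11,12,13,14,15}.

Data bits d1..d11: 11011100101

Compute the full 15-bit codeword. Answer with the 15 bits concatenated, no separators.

Place data at non-parity positions: p1 p2 1 p4 1 0 1 p8 1 1 0 0 1 0 1
p1 (pos 1,3,5,7,9,11,13,15): XOR of data positions = 1⊕1⊕1⊕1⊕0⊕1⊕1 = 0
p2 (pos 2,3,6,7,10,11,14,15): XOR of data positions = 1⊕0⊕1⊕1⊕0⊕0⊕1 = 0
p4 (pos 4,5,6,7,12,13,14,15): XOR of data positions = 1⊕0⊕1⊕0⊕1⊕0⊕1 = 0
p8 (pos 8,9,10,11,12,13,14,15): XOR of data positions = 1⊕1⊕0⊕0⊕1⊕0⊕1 = 0
Codeword: 001010101100101

001010101100101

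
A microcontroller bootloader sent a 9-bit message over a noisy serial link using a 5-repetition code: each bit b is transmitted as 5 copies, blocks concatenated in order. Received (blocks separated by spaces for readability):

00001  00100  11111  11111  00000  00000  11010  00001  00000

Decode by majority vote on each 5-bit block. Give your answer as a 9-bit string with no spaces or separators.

001100100

Block 1 (00001): 1 one → 0
Block 2 (00100): 1 one → 0
Block 3 (11111): 5 ones → 1
Block 4 (11111): 5 ones → 1
Block 5 (00000): 0 ones → 0
Block 6 (00000): 0 ones → 0
Block 7 (11010): 3 ones → 1
Block 8 (00001): 1 one → 0
Block 9 (00000): 0 ones → 0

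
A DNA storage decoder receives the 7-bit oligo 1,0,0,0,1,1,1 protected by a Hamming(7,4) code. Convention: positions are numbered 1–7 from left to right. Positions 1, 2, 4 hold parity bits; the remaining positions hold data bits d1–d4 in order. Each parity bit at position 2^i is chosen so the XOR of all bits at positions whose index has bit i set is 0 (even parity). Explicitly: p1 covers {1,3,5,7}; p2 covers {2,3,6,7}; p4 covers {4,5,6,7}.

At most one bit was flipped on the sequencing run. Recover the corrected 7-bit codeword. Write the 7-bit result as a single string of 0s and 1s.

1000011

s1 (pos 1,3,5,7): 1⊕0⊕1⊕1 = 1
s2 (pos 2,3,6,7): 0⊕0⊕1⊕1 = 0
s4 (pos 4,5,6,7): 0⊕1⊕1⊕1 = 1
Syndrome s4…s1 = 101 → error at position 5.
Flip position 5: 1000111 → 1000011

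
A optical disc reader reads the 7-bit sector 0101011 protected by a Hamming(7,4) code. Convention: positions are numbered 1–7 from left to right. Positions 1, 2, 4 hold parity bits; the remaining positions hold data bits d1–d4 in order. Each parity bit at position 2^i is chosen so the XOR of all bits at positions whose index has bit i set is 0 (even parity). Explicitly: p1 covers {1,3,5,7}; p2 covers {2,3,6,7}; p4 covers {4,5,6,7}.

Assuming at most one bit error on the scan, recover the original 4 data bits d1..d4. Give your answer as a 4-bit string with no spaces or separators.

0010

s1 (pos 1,3,5,7): 0⊕0⊕0⊕1 = 1
s2 (pos 2,3,6,7): 1⊕0⊕1⊕1 = 1
s4 (pos 4,5,6,7): 1⊕0⊕1⊕1 = 1
Syndrome s4…s1 = 111 → error at position 7.
Flip position 7: 0101011 → 0101010
Read data bits from positions 3,5,6,7: 0010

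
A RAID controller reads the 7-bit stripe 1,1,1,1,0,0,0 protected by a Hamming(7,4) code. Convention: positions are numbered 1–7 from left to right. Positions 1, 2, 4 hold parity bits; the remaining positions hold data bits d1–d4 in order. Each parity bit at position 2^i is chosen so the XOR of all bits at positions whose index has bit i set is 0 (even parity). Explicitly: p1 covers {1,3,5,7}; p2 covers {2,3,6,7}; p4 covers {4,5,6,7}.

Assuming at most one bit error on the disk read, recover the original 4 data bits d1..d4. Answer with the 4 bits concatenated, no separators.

1000

s1 (pos 1,3,5,7): 1⊕1⊕0⊕0 = 0
s2 (pos 2,3,6,7): 1⊕1⊕0⊕0 = 0
s4 (pos 4,5,6,7): 1⊕0⊕0⊕0 = 1
Syndrome s4…s1 = 100 → error at position 4.
Flip position 4: 1111000 → 1110000
Read data bits from positions 3,5,6,7: 1000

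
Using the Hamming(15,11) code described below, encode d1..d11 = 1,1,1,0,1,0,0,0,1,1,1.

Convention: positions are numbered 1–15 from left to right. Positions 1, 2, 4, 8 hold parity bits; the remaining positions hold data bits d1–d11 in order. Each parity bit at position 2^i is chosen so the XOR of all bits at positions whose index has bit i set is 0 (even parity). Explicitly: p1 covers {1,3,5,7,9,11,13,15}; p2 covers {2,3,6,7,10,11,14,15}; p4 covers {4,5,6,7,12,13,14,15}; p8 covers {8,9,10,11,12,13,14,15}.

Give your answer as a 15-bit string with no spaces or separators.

Place data at non-parity positions: p1 p2 1 p4 1 1 0 p8 1 0 0 0 1 1 1
p1 (pos 1,3,5,7,9,11,13,15): XOR of data positions = 1⊕1⊕0⊕1⊕0⊕1⊕1 = 1
p2 (pos 2,3,6,7,10,11,14,15): XOR of data positions = 1⊕1⊕0⊕0⊕0⊕1⊕1 = 0
p4 (pos 4,5,6,7,12,13,14,15): XOR of data positions = 1⊕1⊕0⊕0⊕1⊕1⊕1 = 1
p8 (pos 8,9,10,11,12,13,14,15): XOR of data positions = 1⊕0⊕0⊕0⊕1⊕1⊕1 = 0
Codeword: 101111001000111

101111001000111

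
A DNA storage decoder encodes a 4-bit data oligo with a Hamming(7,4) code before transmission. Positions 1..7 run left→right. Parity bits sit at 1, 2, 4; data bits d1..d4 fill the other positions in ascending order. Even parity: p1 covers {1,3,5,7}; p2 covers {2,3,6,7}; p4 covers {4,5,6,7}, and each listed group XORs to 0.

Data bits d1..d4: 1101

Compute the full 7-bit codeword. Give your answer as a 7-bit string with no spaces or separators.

Place data at non-parity positions: p1 p2 1 p4 1 0 1
p1 (pos 1,3,5,7): XOR of data positions = 1⊕1⊕1 = 1
p2 (pos 2,3,6,7): XOR of data positions = 1⊕0⊕1 = 0
p4 (pos 4,5,6,7): XOR of data positions = 1⊕0⊕1 = 0
Codeword: 1010101

1010101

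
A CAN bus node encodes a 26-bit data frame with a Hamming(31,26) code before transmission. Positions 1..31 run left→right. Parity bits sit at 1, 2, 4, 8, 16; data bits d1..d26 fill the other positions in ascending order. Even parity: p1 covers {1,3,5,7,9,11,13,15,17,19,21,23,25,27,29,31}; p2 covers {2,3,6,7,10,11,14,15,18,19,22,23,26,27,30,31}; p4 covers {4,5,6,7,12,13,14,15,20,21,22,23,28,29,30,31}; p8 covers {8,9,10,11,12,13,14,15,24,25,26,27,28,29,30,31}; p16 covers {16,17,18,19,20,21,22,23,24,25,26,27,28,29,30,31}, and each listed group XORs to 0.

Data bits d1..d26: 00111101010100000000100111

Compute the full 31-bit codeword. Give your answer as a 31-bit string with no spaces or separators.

1101011011010101100000000100111

Place data at non-parity positions: p1 p2 0 p4 0 1 1 p8 1 1 0 1 0 1 0 p16 1 0 0 0 0 0 0 0 0 1 0 0 1 1 1
p1 (pos 1,3,5,7,9,11,13,15,17,19,21,23,25,27,29,31): XOR of data positions = 0⊕0⊕1⊕1⊕0⊕0⊕0⊕1⊕0⊕0⊕0⊕0⊕0⊕1⊕1 = 1
p2 (pos 2,3,6,7,10,11,14,15,18,19,22,23,26,27,30,31): XOR of data positions = 0⊕1⊕1⊕1⊕0⊕1⊕0⊕0⊕0⊕0⊕0⊕1⊕0⊕1⊕1 = 1
p4 (pos 4,5,6,7,12,13,14,15,20,21,22,23,28,29,30,31): XOR of data positions = 0⊕1⊕1⊕1⊕0⊕1⊕0⊕0⊕0⊕0⊕0⊕0⊕1⊕1⊕1 = 1
p8 (pos 8,9,10,11,12,13,14,15,24,25,26,27,28,29,30,31): XOR of data positions = 1⊕1⊕0⊕1⊕0⊕1⊕0⊕0⊕0⊕1⊕0⊕0⊕1⊕1⊕1 = 0
p16 (pos 16,17,18,19,20,21,22,23,24,25,26,27,28,29,30,31): XOR of data positions = 1⊕0⊕0⊕0⊕0⊕0⊕0⊕0⊕0⊕1⊕0⊕0⊕1⊕1⊕1 = 1
Codeword: 1101011011010101100000000100111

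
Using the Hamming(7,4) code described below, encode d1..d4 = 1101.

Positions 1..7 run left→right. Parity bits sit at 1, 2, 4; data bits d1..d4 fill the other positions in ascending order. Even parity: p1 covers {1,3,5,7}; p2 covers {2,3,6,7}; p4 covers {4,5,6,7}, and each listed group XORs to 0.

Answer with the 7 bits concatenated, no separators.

1010101

Place data at non-parity positions: p1 p2 1 p4 1 0 1
p1 (pos 1,3,5,7): XOR of data positions = 1⊕1⊕1 = 1
p2 (pos 2,3,6,7): XOR of data positions = 1⊕0⊕1 = 0
p4 (pos 4,5,6,7): XOR of data positions = 1⊕0⊕1 = 0
Codeword: 1010101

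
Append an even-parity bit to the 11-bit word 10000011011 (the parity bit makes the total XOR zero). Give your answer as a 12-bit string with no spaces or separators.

100000110111

XOR of the 11 data bits: 1⊕0⊕0⊕0⊕0⊕0⊕1⊕1⊕0⊕1⊕1 = 1
Parity bit = 1 (so all 12 bits XOR to 0).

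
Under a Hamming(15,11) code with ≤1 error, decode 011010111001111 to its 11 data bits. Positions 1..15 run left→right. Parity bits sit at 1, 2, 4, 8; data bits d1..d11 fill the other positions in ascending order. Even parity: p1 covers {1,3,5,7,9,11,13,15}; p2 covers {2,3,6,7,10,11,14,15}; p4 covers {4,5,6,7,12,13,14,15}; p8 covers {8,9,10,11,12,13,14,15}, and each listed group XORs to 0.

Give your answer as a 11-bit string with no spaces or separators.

s1 (pos 1,3,5,7,9,11,13,15): 0⊕1⊕1⊕1⊕1⊕0⊕1⊕1 = 0
s2 (pos 2,3,6,7,10,11,14,15): 1⊕1⊕0⊕1⊕0⊕0⊕1⊕1 = 1
s4 (pos 4,5,6,7,12,13,14,15): 0⊕1⊕0⊕1⊕1⊕1⊕1⊕1 = 0
s8 (pos 8,9,10,11,12,13,14,15): 1⊕1⊕0⊕0⊕1⊕1⊕1⊕1 = 0
Syndrome s8…s1 = 0010 → error at position 2.
Flip position 2: 011010111001111 → 001010111001111
Read data bits from positions 3,5,6,7,9,10,11,12,13,14,15: 11011001111

11011001111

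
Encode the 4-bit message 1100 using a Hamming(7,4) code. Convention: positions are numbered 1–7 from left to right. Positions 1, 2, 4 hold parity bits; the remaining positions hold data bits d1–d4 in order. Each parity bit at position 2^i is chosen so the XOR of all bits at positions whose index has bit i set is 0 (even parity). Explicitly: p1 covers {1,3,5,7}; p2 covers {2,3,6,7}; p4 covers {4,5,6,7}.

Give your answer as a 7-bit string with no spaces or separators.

Place data at non-parity positions: p1 p2 1 p4 1 0 0
p1 (pos 1,3,5,7): XOR of data positions = 1⊕1⊕0 = 0
p2 (pos 2,3,6,7): XOR of data positions = 1⊕0⊕0 = 1
p4 (pos 4,5,6,7): XOR of data positions = 1⊕0⊕0 = 1
Codeword: 0111100

0111100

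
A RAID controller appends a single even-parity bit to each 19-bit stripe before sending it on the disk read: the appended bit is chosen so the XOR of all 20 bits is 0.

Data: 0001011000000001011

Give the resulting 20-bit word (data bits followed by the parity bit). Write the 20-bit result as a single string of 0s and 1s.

XOR of the 19 data bits: 0⊕0⊕0⊕1⊕0⊕1⊕1⊕0⊕0⊕0⊕0⊕0⊕0⊕0⊕0⊕1⊕0⊕1⊕1 = 0
Parity bit = 0 (so all 20 bits XOR to 0).

00010110000000010110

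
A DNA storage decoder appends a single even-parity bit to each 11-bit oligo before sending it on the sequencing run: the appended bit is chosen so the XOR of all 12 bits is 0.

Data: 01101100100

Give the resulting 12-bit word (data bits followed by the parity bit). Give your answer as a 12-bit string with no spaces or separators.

XOR of the 11 data bits: 0⊕1⊕1⊕0⊕1⊕1⊕0⊕0⊕1⊕0⊕0 = 1
Parity bit = 1 (so all 12 bits XOR to 0).

011011001001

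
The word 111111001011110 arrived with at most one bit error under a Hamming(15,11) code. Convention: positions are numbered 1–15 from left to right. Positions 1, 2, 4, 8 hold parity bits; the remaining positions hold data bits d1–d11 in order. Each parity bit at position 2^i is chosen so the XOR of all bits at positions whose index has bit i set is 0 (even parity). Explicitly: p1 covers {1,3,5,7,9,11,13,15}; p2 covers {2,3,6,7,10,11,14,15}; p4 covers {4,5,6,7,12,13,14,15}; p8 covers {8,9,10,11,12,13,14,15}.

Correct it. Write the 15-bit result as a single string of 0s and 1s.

s1 (pos 1,3,5,7,9,11,13,15): 1⊕1⊕1⊕0⊕1⊕1⊕1⊕0 = 0
s2 (pos 2,3,6,7,10,11,14,15): 1⊕1⊕1⊕0⊕0⊕1⊕1⊕0 = 1
s4 (pos 4,5,6,7,12,13,14,15): 1⊕1⊕1⊕0⊕1⊕1⊕1⊕0 = 0
s8 (pos 8,9,10,11,12,13,14,15): 0⊕1⊕0⊕1⊕1⊕1⊕1⊕0 = 1
Syndrome s8…s1 = 1010 → error at position 10.
Flip position 10: 111111001011110 → 111111001111110

111111001111110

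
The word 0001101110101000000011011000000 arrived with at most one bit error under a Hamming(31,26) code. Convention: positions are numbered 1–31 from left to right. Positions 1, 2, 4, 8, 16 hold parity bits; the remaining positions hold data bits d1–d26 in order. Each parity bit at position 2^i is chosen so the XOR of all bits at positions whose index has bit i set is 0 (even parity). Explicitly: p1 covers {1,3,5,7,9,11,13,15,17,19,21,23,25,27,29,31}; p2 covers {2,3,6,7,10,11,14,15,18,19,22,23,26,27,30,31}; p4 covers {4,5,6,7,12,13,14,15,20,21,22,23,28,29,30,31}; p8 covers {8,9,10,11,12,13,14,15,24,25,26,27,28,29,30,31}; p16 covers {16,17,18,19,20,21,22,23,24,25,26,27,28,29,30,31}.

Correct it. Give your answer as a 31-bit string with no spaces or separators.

0011101110101000000011011000000

s1 (pos 1,3,5,7,9,11,13,15,17,19,21,23,25,27,29,31): 0⊕0⊕1⊕1⊕1⊕1⊕1⊕0⊕0⊕0⊕1⊕0⊕1⊕0⊕0⊕0 = 1
s2 (pos 2,3,6,7,10,11,14,15,18,19,22,23,26,27,30,31): 0⊕0⊕0⊕1⊕0⊕1⊕0⊕0⊕0⊕0⊕1⊕0⊕0⊕0⊕0⊕0 = 1
s4 (pos 4,5,6,7,12,13,14,15,20,21,22,23,28,29,30,31): 1⊕1⊕0⊕1⊕0⊕1⊕0⊕0⊕0⊕1⊕1⊕0⊕0⊕0⊕0⊕0 = 0
s8 (pos 8,9,10,11,12,13,14,15,24,25,26,27,28,29,30,31): 1⊕1⊕0⊕1⊕0⊕1⊕0⊕0⊕1⊕1⊕0⊕0⊕0⊕0⊕0⊕0 = 0
s16 (pos 16,17,18,19,20,21,22,23,24,25,26,27,28,29,30,31): 0⊕0⊕0⊕0⊕0⊕1⊕1⊕0⊕1⊕1⊕0⊕0⊕0⊕0⊕0⊕0 = 0
Syndrome s16…s1 = 00011 → error at position 3.
Flip position 3: 0001101110101000000011011000000 → 0011101110101000000011011000000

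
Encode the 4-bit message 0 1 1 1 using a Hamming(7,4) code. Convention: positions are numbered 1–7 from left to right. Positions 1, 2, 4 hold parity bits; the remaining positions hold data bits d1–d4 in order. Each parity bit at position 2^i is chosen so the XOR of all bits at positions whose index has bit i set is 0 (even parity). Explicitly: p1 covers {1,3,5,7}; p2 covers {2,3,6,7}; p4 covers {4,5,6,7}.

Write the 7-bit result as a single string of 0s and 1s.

Place data at non-parity positions: p1 p2 0 p4 1 1 1
p1 (pos 1,3,5,7): XOR of data positions = 0⊕1⊕1 = 0
p2 (pos 2,3,6,7): XOR of data positions = 0⊕1⊕1 = 0
p4 (pos 4,5,6,7): XOR of data positions = 1⊕1⊕1 = 1
Codeword: 0001111

0001111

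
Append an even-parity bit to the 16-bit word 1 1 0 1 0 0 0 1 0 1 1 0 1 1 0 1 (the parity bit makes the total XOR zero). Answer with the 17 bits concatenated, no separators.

XOR of the 16 data bits: 1⊕1⊕0⊕1⊕0⊕0⊕0⊕1⊕0⊕1⊕1⊕0⊕1⊕1⊕0⊕1 = 1
Parity bit = 1 (so all 17 bits XOR to 0).

11010001011011011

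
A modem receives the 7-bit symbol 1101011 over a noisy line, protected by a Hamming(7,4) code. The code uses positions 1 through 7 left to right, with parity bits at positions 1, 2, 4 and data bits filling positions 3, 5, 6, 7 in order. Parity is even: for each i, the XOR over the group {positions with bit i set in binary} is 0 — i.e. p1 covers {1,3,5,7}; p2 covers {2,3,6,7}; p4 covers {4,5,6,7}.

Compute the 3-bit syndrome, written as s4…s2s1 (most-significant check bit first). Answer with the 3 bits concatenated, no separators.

s1 (pos 1,3,5,7): 1⊕0⊕0⊕1 = 0
s2 (pos 2,3,6,7): 1⊕0⊕1⊕1 = 1
s4 (pos 4,5,6,7): 1⊕0⊕1⊕1 = 1
Syndrome s4…s1 = 110 → error at position 6.

110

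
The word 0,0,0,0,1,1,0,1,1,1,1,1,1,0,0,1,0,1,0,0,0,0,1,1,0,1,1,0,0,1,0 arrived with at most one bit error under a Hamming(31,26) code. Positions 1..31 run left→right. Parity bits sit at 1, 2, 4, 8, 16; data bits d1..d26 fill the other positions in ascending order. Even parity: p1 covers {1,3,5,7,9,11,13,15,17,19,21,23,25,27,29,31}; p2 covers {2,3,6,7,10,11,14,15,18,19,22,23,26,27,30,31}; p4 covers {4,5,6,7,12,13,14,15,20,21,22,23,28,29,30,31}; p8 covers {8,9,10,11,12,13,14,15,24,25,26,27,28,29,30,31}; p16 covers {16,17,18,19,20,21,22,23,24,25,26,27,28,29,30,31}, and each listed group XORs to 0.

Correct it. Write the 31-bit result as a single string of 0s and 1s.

0000110111111000010000110110010

s1 (pos 1,3,5,7,9,11,13,15,17,19,21,23,25,27,29,31): 0⊕0⊕1⊕0⊕1⊕1⊕1⊕0⊕0⊕0⊕0⊕1⊕0⊕1⊕0⊕0 = 0
s2 (pos 2,3,6,7,10,11,14,15,18,19,22,23,26,27,30,31): 0⊕0⊕1⊕0⊕1⊕1⊕0⊕0⊕1⊕0⊕0⊕1⊕1⊕1⊕1⊕0 = 0
s4 (pos 4,5,6,7,12,13,14,15,20,21,22,23,28,29,30,31): 0⊕1⊕1⊕0⊕1⊕1⊕0⊕0⊕0⊕0⊕0⊕1⊕0⊕0⊕1⊕0 = 0
s8 (pos 8,9,10,11,12,13,14,15,24,25,26,27,28,29,30,31): 1⊕1⊕1⊕1⊕1⊕1⊕0⊕0⊕1⊕0⊕1⊕1⊕0⊕0⊕1⊕0 = 0
s16 (pos 16,17,18,19,20,21,22,23,24,25,26,27,28,29,30,31): 1⊕0⊕1⊕0⊕0⊕0⊕0⊕1⊕1⊕0⊕1⊕1⊕0⊕0⊕1⊕0 = 1
Syndrome s16…s1 = 10000 → error at position 16.
Flip position 16: 0000110111111001010000110110010 → 0000110111111000010000110110010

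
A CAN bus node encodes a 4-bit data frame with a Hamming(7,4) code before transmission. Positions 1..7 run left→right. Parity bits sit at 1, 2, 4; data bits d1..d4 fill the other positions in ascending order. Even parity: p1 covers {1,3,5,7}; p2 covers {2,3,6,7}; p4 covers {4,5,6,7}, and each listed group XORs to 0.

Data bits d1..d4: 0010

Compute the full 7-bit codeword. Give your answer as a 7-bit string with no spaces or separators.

Place data at non-parity positions: p1 p2 0 p4 0 1 0
p1 (pos 1,3,5,7): XOR of data positions = 0⊕0⊕0 = 0
p2 (pos 2,3,6,7): XOR of data positions = 0⊕1⊕0 = 1
p4 (pos 4,5,6,7): XOR of data positions = 0⊕1⊕0 = 1
Codeword: 0101010

0101010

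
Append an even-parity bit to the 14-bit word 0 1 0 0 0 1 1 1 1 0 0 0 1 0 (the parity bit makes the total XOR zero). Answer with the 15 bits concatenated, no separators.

XOR of the 14 data bits: 0⊕1⊕0⊕0⊕0⊕1⊕1⊕1⊕1⊕0⊕0⊕0⊕1⊕0 = 0
Parity bit = 0 (so all 15 bits XOR to 0).

010001111000100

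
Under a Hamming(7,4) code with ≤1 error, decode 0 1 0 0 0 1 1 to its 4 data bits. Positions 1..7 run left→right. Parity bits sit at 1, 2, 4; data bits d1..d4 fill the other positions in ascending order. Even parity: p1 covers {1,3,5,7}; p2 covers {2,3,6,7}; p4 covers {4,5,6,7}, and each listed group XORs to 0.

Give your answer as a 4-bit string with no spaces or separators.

1011

s1 (pos 1,3,5,7): 0⊕0⊕0⊕1 = 1
s2 (pos 2,3,6,7): 1⊕0⊕1⊕1 = 1
s4 (pos 4,5,6,7): 0⊕0⊕1⊕1 = 0
Syndrome s4…s1 = 011 → error at position 3.
Flip position 3: 0100011 → 0110011
Read data bits from positions 3,5,6,7: 1011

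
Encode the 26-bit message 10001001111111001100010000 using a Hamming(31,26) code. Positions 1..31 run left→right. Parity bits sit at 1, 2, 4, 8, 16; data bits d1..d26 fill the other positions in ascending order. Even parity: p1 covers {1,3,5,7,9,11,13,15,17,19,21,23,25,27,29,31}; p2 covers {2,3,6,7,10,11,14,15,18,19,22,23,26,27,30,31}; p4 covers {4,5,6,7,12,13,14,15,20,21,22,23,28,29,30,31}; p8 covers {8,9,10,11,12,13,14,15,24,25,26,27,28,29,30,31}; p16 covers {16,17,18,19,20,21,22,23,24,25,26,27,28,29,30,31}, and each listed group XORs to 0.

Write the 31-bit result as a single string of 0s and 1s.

Place data at non-parity positions: p1 p2 1 p4 0 0 0 p8 1 0 0 1 1 1 1 p16 1 1 1 0 0 1 1 0 0 0 1 0 0 0 0
p1 (pos 1,3,5,7,9,11,13,15,17,19,21,23,25,27,29,31): XOR of data positions = 1⊕0⊕0⊕1⊕0⊕1⊕1⊕1⊕1⊕0⊕1⊕0⊕1⊕0⊕0 = 0
p2 (pos 2,3,6,7,10,11,14,15,18,19,22,23,26,27,30,31): XOR of data positions = 1⊕0⊕0⊕0⊕0⊕1⊕1⊕1⊕1⊕1⊕1⊕0⊕1⊕0⊕0 = 0
p4 (pos 4,5,6,7,12,13,14,15,20,21,22,23,28,29,30,31): XOR of data positions = 0⊕0⊕0⊕1⊕1⊕1⊕1⊕0⊕0⊕1⊕1⊕0⊕0⊕0⊕0 = 0
p8 (pos 8,9,10,11,12,13,14,15,24,25,26,27,28,29,30,31): XOR of data positions = 1⊕0⊕0⊕1⊕1⊕1⊕1⊕0⊕0⊕0⊕1⊕0⊕0⊕0⊕0 = 0
p16 (pos 16,17,18,19,20,21,22,23,24,25,26,27,28,29,30,31): XOR of data positions = 1⊕1⊕1⊕0⊕0⊕1⊕1⊕0⊕0⊕0⊕1⊕0⊕0⊕0⊕0 = 0
Codeword: 0010000010011110111001100010000

0010000010011110111001100010000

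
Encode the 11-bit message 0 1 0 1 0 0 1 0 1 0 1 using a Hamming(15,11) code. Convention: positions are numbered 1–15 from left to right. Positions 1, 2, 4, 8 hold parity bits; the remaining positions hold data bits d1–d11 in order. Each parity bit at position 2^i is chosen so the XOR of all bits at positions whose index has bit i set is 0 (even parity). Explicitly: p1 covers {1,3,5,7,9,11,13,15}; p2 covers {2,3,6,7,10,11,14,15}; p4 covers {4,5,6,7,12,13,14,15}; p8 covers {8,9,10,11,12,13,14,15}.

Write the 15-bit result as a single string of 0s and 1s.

Place data at non-parity positions: p1 p2 0 p4 1 0 1 p8 0 0 1 0 1 0 1
p1 (pos 1,3,5,7,9,11,13,15): XOR of data positions = 0⊕1⊕1⊕0⊕1⊕1⊕1 = 1
p2 (pos 2,3,6,7,10,11,14,15): XOR of data positions = 0⊕0⊕1⊕0⊕1⊕0⊕1 = 1
p4 (pos 4,5,6,7,12,13,14,15): XOR of data positions = 1⊕0⊕1⊕0⊕1⊕0⊕1 = 0
p8 (pos 8,9,10,11,12,13,14,15): XOR of data positions = 0⊕0⊕1⊕0⊕1⊕0⊕1 = 1
Codeword: 110010110010101

110010110010101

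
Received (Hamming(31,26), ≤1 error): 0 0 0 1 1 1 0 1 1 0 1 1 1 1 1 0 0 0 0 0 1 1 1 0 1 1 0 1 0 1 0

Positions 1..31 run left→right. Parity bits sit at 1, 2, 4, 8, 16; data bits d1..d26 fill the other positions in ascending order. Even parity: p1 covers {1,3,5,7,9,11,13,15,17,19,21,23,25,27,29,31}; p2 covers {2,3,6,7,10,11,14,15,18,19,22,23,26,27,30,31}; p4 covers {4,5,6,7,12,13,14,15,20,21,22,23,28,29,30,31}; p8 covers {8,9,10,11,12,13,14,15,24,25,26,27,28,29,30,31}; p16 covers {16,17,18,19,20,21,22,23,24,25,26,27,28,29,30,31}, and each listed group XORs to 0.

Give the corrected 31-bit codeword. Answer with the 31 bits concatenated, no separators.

0001110110111110000011111101010

s1 (pos 1,3,5,7,9,11,13,15,17,19,21,23,25,27,29,31): 0⊕0⊕1⊕0⊕1⊕1⊕1⊕1⊕0⊕0⊕1⊕1⊕1⊕0⊕0⊕0 = 0
s2 (pos 2,3,6,7,10,11,14,15,18,19,22,23,26,27,30,31): 0⊕0⊕1⊕0⊕0⊕1⊕1⊕1⊕0⊕0⊕1⊕1⊕1⊕0⊕1⊕0 = 0
s4 (pos 4,5,6,7,12,13,14,15,20,21,22,23,28,29,30,31): 1⊕1⊕1⊕0⊕1⊕1⊕1⊕1⊕0⊕1⊕1⊕1⊕1⊕0⊕1⊕0 = 0
s8 (pos 8,9,10,11,12,13,14,15,24,25,26,27,28,29,30,31): 1⊕1⊕0⊕1⊕1⊕1⊕1⊕1⊕0⊕1⊕1⊕0⊕1⊕0⊕1⊕0 = 1
s16 (pos 16,17,18,19,20,21,22,23,24,25,26,27,28,29,30,31): 0⊕0⊕0⊕0⊕0⊕1⊕1⊕1⊕0⊕1⊕1⊕0⊕1⊕0⊕1⊕0 = 1
Syndrome s16…s1 = 11000 → error at position 24.
Flip position 24: 0001110110111110000011101101010 → 0001110110111110000011111101010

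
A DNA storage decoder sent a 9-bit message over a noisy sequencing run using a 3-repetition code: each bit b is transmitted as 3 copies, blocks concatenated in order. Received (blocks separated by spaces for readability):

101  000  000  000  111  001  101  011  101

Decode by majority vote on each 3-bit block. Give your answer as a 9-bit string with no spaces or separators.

Block 1 (101): 2 ones → 1
Block 2 (000): 0 ones → 0
Block 3 (000): 0 ones → 0
Block 4 (000): 0 ones → 0
Block 5 (111): 3 ones → 1
Block 6 (001): 1 one → 0
Block 7 (101): 2 ones → 1
Block 8 (011): 2 ones → 1
Block 9 (101): 2 ones → 1

100010111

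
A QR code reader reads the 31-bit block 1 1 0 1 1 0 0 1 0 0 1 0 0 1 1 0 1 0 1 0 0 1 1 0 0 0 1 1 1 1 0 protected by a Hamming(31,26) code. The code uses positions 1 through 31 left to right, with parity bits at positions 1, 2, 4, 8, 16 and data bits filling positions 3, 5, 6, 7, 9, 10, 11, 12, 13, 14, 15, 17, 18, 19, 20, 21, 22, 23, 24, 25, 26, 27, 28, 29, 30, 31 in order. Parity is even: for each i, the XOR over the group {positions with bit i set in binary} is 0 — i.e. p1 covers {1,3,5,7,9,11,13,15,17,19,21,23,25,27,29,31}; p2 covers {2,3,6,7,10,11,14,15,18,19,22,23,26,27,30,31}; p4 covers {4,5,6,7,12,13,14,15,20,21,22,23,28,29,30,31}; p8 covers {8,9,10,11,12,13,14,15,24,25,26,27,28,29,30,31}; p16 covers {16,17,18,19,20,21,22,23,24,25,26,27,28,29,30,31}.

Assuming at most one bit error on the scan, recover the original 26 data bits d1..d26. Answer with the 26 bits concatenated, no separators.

s1 (pos 1,3,5,7,9,11,13,15,17,19,21,23,25,27,29,31): 1⊕0⊕1⊕0⊕0⊕1⊕0⊕1⊕1⊕1⊕0⊕1⊕0⊕1⊕1⊕0 = 1
s2 (pos 2,3,6,7,10,11,14,15,18,19,22,23,26,27,30,31): 1⊕0⊕0⊕0⊕0⊕1⊕1⊕1⊕0⊕1⊕1⊕1⊕0⊕1⊕1⊕0 = 1
s4 (pos 4,5,6,7,12,13,14,15,20,21,22,23,28,29,30,31): 1⊕1⊕0⊕0⊕0⊕0⊕1⊕1⊕0⊕0⊕1⊕1⊕1⊕1⊕1⊕0 = 1
s8 (pos 8,9,10,11,12,13,14,15,24,25,26,27,28,29,30,31): 1⊕0⊕0⊕1⊕0⊕0⊕1⊕1⊕0⊕0⊕0⊕1⊕1⊕1⊕1⊕0 = 0
s16 (pos 16,17,18,19,20,21,22,23,24,25,26,27,28,29,30,31): 0⊕1⊕0⊕1⊕0⊕0⊕1⊕1⊕0⊕0⊕0⊕1⊕1⊕1⊕1⊕0 = 0
Syndrome s16…s1 = 00111 → error at position 7.
Flip position 7: 1101100100100110101001100011110 → 1101101100100110101001100011110
Read data bits from positions 3,5,6,7,9,10,11,12,13,14,15,17,18,19,20,21,22,23,24,25,26,27,28,29,30,31: 01010010011101001100011110

01010010011101001100011110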